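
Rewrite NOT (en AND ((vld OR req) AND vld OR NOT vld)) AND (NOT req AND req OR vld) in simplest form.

NOT (en AND ((vld OR req) AND vld OR NOT vld)) AND (NOT req AND req OR vld)
= NOT (en AND (vld OR NOT vld)) AND (NOT req AND req OR vld)
= NOT en AND (NOT req AND req OR vld)
= NOT en AND vld

NOT en AND vld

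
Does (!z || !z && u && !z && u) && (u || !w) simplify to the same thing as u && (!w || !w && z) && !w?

E1: (!z || !z && u && !z && u) && (u || !w)
    = (!z || !z && u) && (u || !w)
    = !z && (u || !w)
E2: u && (!w || !w && z) && !w
    = u && !w && !w
    = u && !w
These differ: at u=0, w=0, z=0, E1 = 1 but E2 = 0.

No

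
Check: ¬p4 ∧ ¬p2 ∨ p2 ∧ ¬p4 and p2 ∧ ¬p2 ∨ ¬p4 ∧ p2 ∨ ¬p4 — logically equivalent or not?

E1: ¬p4 ∧ ¬p2 ∨ p2 ∧ ¬p4
    = ¬p4   — distribution
E2: p2 ∧ ¬p2 ∨ ¬p4 ∧ p2 ∨ ¬p4
    = p2 ∧ ¬p2 ∨ ¬p4   — absorption
    = ¬p4   — complement / identity
Both reduce to ¬p4, so they are equivalent.

Yes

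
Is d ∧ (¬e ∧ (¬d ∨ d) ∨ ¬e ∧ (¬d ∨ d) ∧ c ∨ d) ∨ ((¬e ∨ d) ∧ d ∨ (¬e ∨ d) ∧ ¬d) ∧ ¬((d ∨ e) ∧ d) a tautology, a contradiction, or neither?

neither

d ∧ (¬e ∧ (¬d ∨ d) ∨ ¬e ∧ (¬d ∨ d) ∧ c ∨ d) ∨ ((¬e ∨ d) ∧ d ∨ (¬e ∨ d) ∧ ¬d) ∧ ¬((d ∨ e) ∧ d)
= d ∧ (¬e ∧ (¬d ∨ d) ∨ d) ∨ ((¬e ∨ d) ∧ d ∨ (¬e ∨ d) ∧ ¬d) ∧ ¬((d ∨ e) ∧ d)   — absorption
= d ∧ (¬e ∧ (¬d ∨ d) ∨ d) ∨ (¬e ∨ d) ∧ ¬((d ∨ e) ∧ d)   — distribution
= d ∧ (¬e ∨ d) ∨ (¬e ∨ d) ∧ ¬((d ∨ e) ∧ d)   — complement / identity
= d ∧ (¬e ∨ d) ∨ (¬e ∨ d) ∧ ¬d   — absorption
= ¬e ∨ d   — distribution
This depends on d, e, so it is not a constant.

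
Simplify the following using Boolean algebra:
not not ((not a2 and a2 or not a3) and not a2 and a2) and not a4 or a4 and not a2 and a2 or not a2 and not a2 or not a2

not not ((not a2 and a2 or not a3) and not a2 and a2) and not a4 or a4 and not a2 and a2 or not a2 and not a2 or not a2
= not not (not a2 and a2) and not a4 or a4 and not a2 and a2 or not a2 and not a2 or not a2
= not a2 and a2 and not a4 or a4 and not a2 and a2 or not a2 and not a2 or not a2
= not a2 and a2 or not a2 and not a2 or not a2
= not a2 or not a2
= not a2

not a2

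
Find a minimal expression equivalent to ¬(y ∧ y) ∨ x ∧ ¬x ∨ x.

¬y ∨ x

¬(y ∧ y) ∨ x ∧ ¬x ∨ x
= ¬(y ∧ y) ∨ x   (complement / identity)
= ¬y ∨ x   (idempotence)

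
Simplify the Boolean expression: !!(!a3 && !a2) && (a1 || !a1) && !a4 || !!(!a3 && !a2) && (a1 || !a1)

!!(!a3 && !a2) && (a1 || !a1) && !a4 || !!(!a3 && !a2) && (a1 || !a1)
= !!(!a3 && !a2) && (a1 || !a1)
= !!(!a3 && !a2)
= !a3 && !a2

!a3 && !a2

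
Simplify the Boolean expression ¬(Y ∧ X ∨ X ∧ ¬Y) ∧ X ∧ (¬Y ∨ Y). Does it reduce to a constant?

False

¬(Y ∧ X ∨ X ∧ ¬Y) ∧ X ∧ (¬Y ∨ Y)
= ¬(Y ∧ X ∨ X ∧ ¬Y) ∧ X   (complement / identity)
= ¬X ∧ X   (distribution)
= False   (complement)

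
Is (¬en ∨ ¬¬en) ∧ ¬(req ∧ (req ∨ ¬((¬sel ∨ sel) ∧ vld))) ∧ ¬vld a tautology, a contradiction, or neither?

(¬en ∨ ¬¬en) ∧ ¬(req ∧ (req ∨ ¬((¬sel ∨ sel) ∧ vld))) ∧ ¬vld
= (¬en ∨ en) ∧ ¬(req ∧ (req ∨ ¬((¬sel ∨ sel) ∧ vld))) ∧ ¬vld   — double negation
= (¬en ∨ en) ∧ ¬(req ∧ (req ∨ ¬vld)) ∧ ¬vld   — complement / identity
= (¬en ∨ en) ∧ ¬req ∧ ¬vld   — absorption
= ¬req ∧ ¬vld   — complement / identity
This depends on req, vld, so it is not a constant.

neither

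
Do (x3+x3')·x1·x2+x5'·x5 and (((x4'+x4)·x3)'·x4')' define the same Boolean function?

E1: (x3+x3')·x1·x2+x5'·x5
    = (x3+x3')·x1·x2
    = x1·x2
E2: (((x4'+x4)·x3)'·x4')'
    = (x3'·x4')'
    = x3+x4
These differ: at x1=0, x2=0, x3=1, x4=1, x5=0, E1 = 0 but E2 = 1.

No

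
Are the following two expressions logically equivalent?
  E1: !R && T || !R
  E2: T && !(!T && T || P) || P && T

E1: !R && T || !R
    = !R   [absorption]
E2: T && !(!T && T || P) || P && T
    = T && !P || P && T   [complement / identity]
    = T   [distribution]
These differ: at P=1, R=0, T=0, E1 = 1 but E2 = 0.

No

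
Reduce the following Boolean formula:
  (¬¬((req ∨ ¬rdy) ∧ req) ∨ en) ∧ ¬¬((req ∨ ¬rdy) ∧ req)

(¬¬((req ∨ ¬rdy) ∧ req) ∨ en) ∧ ¬¬((req ∨ ¬rdy) ∧ req)
= ¬¬((req ∨ ¬rdy) ∧ req)   (absorption)
= (req ∨ ¬rdy) ∧ req   (double negation)
= req   (absorption)

req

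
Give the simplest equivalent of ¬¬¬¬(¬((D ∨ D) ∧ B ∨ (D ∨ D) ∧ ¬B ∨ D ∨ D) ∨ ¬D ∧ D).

¬¬¬¬(¬((D ∨ D) ∧ B ∨ (D ∨ D) ∧ ¬B ∨ D ∨ D) ∨ ¬D ∧ D)
= ¬¬¬¬¬((D ∨ D) ∧ B ∨ (D ∨ D) ∧ ¬B ∨ D ∨ D)   — complement / identity
= ¬¬¬¬¬((D ∨ D) ∧ B ∨ D ∨ D)   — absorption
= ¬¬¬((D ∨ D) ∧ B ∨ D ∨ D)   — double negation
= ¬¬¬(D ∨ D)   — absorption
= ¬¬¬D   — idempotence
= ¬D   — double negation

¬D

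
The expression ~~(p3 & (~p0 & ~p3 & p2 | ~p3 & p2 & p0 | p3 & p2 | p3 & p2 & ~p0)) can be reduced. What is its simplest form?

~~(p3 & (~p0 & ~p3 & p2 | ~p3 & p2 & p0 | p3 & p2 | p3 & p2 & ~p0))
= ~~(p3 & (~p0 & ~p3 & p2 | ~p3 & p2 & p0 | p3 & p2))   (absorption)
= p3 & (~p0 & ~p3 & p2 | ~p3 & p2 & p0 | p3 & p2)   (double negation)
= p3 & (~p3 & p2 | p3 & p2)   (distribution)
= p3 & p2   (distribution)

p3 & p2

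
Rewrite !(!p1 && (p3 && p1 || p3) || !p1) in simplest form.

p1

!(!p1 && (p3 && p1 || p3) || !p1)
= !(!p1 && p3 || !p1)   — absorption
= !!p1   — absorption
= p1   — double negation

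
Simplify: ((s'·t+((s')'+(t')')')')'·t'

((s'·t+((s')'+(t')')')')'·t'
= ((s'·t+s'·t')')'·t'   — De Morgan
= ((s')')'·t'   — distribution
= s'·t'   — double negation

s'·t'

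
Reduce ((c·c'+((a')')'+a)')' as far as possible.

1

((c·c'+((a')')'+a)')'
= ((((a')')'+a)')'   [complement / identity]
= ((a'+a)')'   [double negation]
= a'+a   [double negation]
= 1   [complement]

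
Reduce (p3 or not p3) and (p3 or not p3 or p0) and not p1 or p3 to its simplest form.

(p3 or not p3) and (p3 or not p3 or p0) and not p1 or p3
= (p3 or not p3) and not p1 or p3   (absorption)
= not p1 or p3   (complement / identity)

not p1 or p3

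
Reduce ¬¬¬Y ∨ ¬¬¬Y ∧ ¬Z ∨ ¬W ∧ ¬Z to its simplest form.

¬¬¬Y ∨ ¬¬¬Y ∧ ¬Z ∨ ¬W ∧ ¬Z
= ¬¬¬Y ∨ ¬W ∧ ¬Z   (absorption)
= ¬Y ∨ ¬W ∧ ¬Z   (double negation)

¬Y ∨ ¬W ∧ ¬Z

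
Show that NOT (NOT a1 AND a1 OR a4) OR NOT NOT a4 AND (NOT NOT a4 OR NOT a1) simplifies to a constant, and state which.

NOT (NOT a1 AND a1 OR a4) OR NOT NOT a4 AND (NOT NOT a4 OR NOT a1)
= NOT a4 OR NOT NOT a4 AND (NOT NOT a4 OR NOT a1)   (complement / identity)
= NOT a4 OR NOT NOT a4   (absorption)
= NOT a4 OR a4   (double negation)
= TRUE   (complement)

TRUE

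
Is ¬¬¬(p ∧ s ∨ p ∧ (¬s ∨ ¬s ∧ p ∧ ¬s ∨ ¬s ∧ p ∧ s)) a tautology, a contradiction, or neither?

¬¬¬(p ∧ s ∨ p ∧ (¬s ∨ ¬s ∧ p ∧ ¬s ∨ ¬s ∧ p ∧ s))
= ¬¬¬(p ∧ s ∨ p ∧ (¬s ∨ ¬s ∧ p))   [distribution]
= ¬¬¬(p ∧ s ∨ p ∧ ¬s)   [absorption]
= ¬¬¬p   [distribution]
= ¬p   [double negation]
This depends on p, so it is not a constant.

neither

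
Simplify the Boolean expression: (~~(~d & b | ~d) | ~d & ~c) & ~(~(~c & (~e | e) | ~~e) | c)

(~~(~d & b | ~d) | ~d & ~c) & ~(~(~c & (~e | e) | ~~e) | c)
= (~~(~d & b | ~d) | ~d & ~c) & ~(~(~c | ~~e) | c)   [complement / identity]
= (~~~d | ~d & ~c) & ~(~(~c | ~~e) | c)   [absorption]
= (~d | ~d & ~c) & ~(~(~c | ~~e) | c)   [double negation]
= (~d | ~d & ~c) & ~(c & ~e | c)   [De Morgan]
= (~d | ~d & ~c) & ~c   [absorption]
= ~d & ~c   [absorption]

~d & ~c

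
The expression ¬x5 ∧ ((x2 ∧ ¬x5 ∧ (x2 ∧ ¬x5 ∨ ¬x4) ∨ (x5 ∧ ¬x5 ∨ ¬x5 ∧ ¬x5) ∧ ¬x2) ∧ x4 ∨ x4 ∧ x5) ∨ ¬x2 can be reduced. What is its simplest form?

¬x5 ∧ x4 ∨ ¬x2

¬x5 ∧ ((x2 ∧ ¬x5 ∧ (x2 ∧ ¬x5 ∨ ¬x4) ∨ (x5 ∧ ¬x5 ∨ ¬x5 ∧ ¬x5) ∧ ¬x2) ∧ x4 ∨ x4 ∧ x5) ∨ ¬x2
= ¬x5 ∧ ((x2 ∧ ¬x5 ∨ (x5 ∧ ¬x5 ∨ ¬x5 ∧ ¬x5) ∧ ¬x2) ∧ x4 ∨ x4 ∧ x5) ∨ ¬x2   [absorption]
= ¬x5 ∧ ((x2 ∧ ¬x5 ∨ ¬x5 ∧ ¬x2) ∧ x4 ∨ x4 ∧ x5) ∨ ¬x2   [distribution]
= ¬x5 ∧ (¬x5 ∧ x4 ∨ x4 ∧ x5) ∨ ¬x2   [distribution]
= ¬x5 ∧ x4 ∨ ¬x2   [distribution]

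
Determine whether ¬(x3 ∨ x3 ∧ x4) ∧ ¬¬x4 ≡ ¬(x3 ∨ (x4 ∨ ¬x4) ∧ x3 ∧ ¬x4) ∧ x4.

E1: ¬(x3 ∨ x3 ∧ x4) ∧ ¬¬x4
    = ¬(x3 ∨ x3 ∧ x4) ∧ x4   — double negation
    = ¬x3 ∧ x4   — absorption
E2: ¬(x3 ∨ (x4 ∨ ¬x4) ∧ x3 ∧ ¬x4) ∧ x4
    = ¬(x3 ∨ x3 ∧ ¬x4) ∧ x4   — complement / identity
    = ¬x3 ∧ x4   — absorption
Both reduce to ¬x3 ∧ x4, so they are equivalent.

Yes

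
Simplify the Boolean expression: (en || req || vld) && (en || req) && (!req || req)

en || req

(en || req || vld) && (en || req) && (!req || req)
= (en || req || vld) && (en || req)   (complement / identity)
= en || req   (absorption)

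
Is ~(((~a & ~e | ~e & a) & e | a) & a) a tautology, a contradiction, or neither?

neither

~(((~a & ~e | ~e & a) & e | a) & a)
= ~((~e & e | a) & a)   [distribution]
= ~(a & a)   [complement / identity]
= ~a   [idempotence]
This depends on a, so it is not a constant.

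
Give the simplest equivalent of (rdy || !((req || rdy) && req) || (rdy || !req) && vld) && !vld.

(rdy || !((req || rdy) && req) || (rdy || !req) && vld) && !vld
= (rdy || !req || (rdy || !req) && vld) && !vld   [absorption]
= (rdy || !req) && !vld   [absorption]

(rdy || !req) && !vld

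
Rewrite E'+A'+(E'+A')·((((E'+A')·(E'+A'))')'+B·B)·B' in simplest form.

E'+A'

E'+A'+(E'+A')·((((E'+A')·(E'+A'))')'+B·B)·B'
= E'+A'+(E'+A')·(((E'+A')')'+B·B)·B'   [idempotence]
= E'+A'+(E'+A')·(((E'+A')')'+B)·B'   [idempotence]
= E'+A'+(E'+A')·(E'+A'+B)·B'   [double negation]
= E'+A'+(E'+A')·B'   [absorption]
= E'+A'   [absorption]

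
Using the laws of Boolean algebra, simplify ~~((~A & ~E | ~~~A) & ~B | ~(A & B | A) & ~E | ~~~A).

~~((~A & ~E | ~~~A) & ~B | ~(A & B | A) & ~E | ~~~A)
= ~~((~A & ~E | ~~~A) & ~B | ~A & ~E | ~~~A)   [absorption]
= ~~(~A & ~E | ~~~A)   [absorption]
= ~~(~A & ~E | ~A)   [double negation]
= ~~~A   [absorption]
= ~A   [double negation]

~A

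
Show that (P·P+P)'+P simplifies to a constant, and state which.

1

(P·P+P)'+P
= (P+P)'+P   (idempotence)
= P'+P   (idempotence)
= 1   (complement)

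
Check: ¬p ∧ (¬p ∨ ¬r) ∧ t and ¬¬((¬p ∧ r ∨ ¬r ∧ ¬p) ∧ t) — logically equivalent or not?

E1: ¬p ∧ (¬p ∨ ¬r) ∧ t
    = ¬p ∧ t   (absorption)
E2: ¬¬((¬p ∧ r ∨ ¬r ∧ ¬p) ∧ t)
    = (¬p ∧ r ∨ ¬r ∧ ¬p) ∧ t   (double negation)
    = ¬p ∧ t   (distribution)
Both reduce to ¬p ∧ t, so they are equivalent.

Yes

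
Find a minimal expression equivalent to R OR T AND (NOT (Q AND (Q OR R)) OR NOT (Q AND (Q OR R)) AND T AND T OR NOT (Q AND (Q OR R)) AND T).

R OR T AND (NOT (Q AND (Q OR R)) OR NOT (Q AND (Q OR R)) AND T AND T OR NOT (Q AND (Q OR R)) AND T)
= R OR T AND (NOT (Q AND (Q OR R)) OR NOT (Q AND (Q OR R)) AND T)   (absorption)
= R OR T AND NOT (Q AND (Q OR R))   (absorption)
= R OR T AND NOT Q   (absorption)

R OR T AND NOT Q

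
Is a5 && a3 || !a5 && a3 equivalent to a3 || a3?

Yes

E1: a5 && a3 || !a5 && a3
    = a3   [distribution]
E2: a3 || a3
    = a3   [idempotence]
Both reduce to a3, so they are equivalent.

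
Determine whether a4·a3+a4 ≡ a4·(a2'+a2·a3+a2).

E1: a4·a3+a4
    = a4   — absorption
E2: a4·(a2'+a2·a3+a2)
    = a4·(a2'+a2)   — absorption
    = a4   — complement / identity
Both reduce to a4, so they are equivalent.

Yes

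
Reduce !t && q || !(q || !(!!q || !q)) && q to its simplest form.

!t && q || !(q || !(!!q || !q)) && q
= !t && q || !(q || !q && q) && q
= !t && q || !q && q
= !t && q

!t && q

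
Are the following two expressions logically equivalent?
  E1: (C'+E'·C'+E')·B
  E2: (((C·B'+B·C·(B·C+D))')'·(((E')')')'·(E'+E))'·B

Yes

E1: (C'+E'·C'+E')·B
    = (C'+E')·B   [absorption]
E2: (((C·B'+B·C·(B·C+D))')'·(((E')')')'·(E'+E))'·B
    = (((C·B'+B·C·(B·C+D))')'·(((E')')')')'·B   [complement / identity]
    = ((C·B'+B·C·(B·C+D))'+((E')')')·B   [De Morgan]
    = ((C·B'+B·C)'+((E')')')·B   [absorption]
    = (C'+((E')')')·B   [distribution]
    = (C'+E')·B   [double negation]
Both reduce to (C'+E')·B, so they are equivalent.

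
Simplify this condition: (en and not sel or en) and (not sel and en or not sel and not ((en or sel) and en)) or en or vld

(en and not sel or en) and (not sel and en or not sel and not ((en or sel) and en)) or en or vld
= en and (not sel and en or not sel and not ((en or sel) and en)) or en or vld   (absorption)
= en and (not sel and en or not sel and not en) or en or vld   (absorption)
= en and not sel or en or vld   (distribution)
= en or vld   (absorption)

en or vld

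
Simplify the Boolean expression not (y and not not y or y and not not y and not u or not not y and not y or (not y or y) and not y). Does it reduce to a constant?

False

not (y and not not y or y and not not y and not u or not not y and not y or (not y or y) and not y)
= not (y and not not y or not not y and not y or (not y or y) and not y)   (absorption)
= not (y and not not y or not not y and not y or not y)   (complement / identity)
= not (not not y or not y)   (distribution)
= not y and y   (De Morgan)
= False   (complement)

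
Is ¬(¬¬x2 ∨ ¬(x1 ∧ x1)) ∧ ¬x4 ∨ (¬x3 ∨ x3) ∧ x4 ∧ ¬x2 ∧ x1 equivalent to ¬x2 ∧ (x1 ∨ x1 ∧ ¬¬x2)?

E1: ¬(¬¬x2 ∨ ¬(x1 ∧ x1)) ∧ ¬x4 ∨ (¬x3 ∨ x3) ∧ x4 ∧ ¬x2 ∧ x1
    = ¬x2 ∧ x1 ∧ x1 ∧ ¬x4 ∨ (¬x3 ∨ x3) ∧ x4 ∧ ¬x2 ∧ x1
    = ¬x2 ∧ x1 ∧ ¬x4 ∨ (¬x3 ∨ x3) ∧ x4 ∧ ¬x2 ∧ x1
    = ¬x2 ∧ x1 ∧ ¬x4 ∨ x4 ∧ ¬x2 ∧ x1
    = ¬x2 ∧ x1
E2: ¬x2 ∧ (x1 ∨ x1 ∧ ¬¬x2)
    = ¬x2 ∧ (x1 ∨ x1 ∧ x2)
    = ¬x2 ∧ x1
Both reduce to ¬x2 ∧ x1, so they are equivalent.

Yes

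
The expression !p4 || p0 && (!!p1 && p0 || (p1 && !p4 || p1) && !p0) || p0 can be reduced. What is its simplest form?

!p4 || p0 && (!!p1 && p0 || (p1 && !p4 || p1) && !p0) || p0
= !p4 || p0 && (p1 && p0 || (p1 && !p4 || p1) && !p0) || p0   [double negation]
= !p4 || p0 && (p1 && p0 || p1 && !p0) || p0   [absorption]
= !p4 || p0 && p1 || p0   [distribution]
= !p4 || p0   [absorption]

!p4 || p0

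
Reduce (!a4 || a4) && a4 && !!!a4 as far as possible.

(!a4 || a4) && a4 && !!!a4
= a4 && !!!a4   [complement / identity]
= a4 && !a4   [double negation]
= false   [complement]

false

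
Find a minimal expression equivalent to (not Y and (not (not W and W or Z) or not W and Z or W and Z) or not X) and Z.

(not Y or not X) and Z

(not Y and (not (not W and W or Z) or not W and Z or W and Z) or not X) and Z
= (not Y and (not (not W and W or Z) or Z) or not X) and Z
= (not Y and (not Z or Z) or not X) and Z
= (not Y or not X) and Z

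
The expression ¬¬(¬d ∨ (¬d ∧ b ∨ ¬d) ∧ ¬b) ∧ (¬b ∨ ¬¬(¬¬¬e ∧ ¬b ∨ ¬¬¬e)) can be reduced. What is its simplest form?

¬d ∧ (¬b ∨ ¬e)

¬¬(¬d ∨ (¬d ∧ b ∨ ¬d) ∧ ¬b) ∧ (¬b ∨ ¬¬(¬¬¬e ∧ ¬b ∨ ¬¬¬e))
= ¬¬(¬d ∨ ¬d ∧ ¬b) ∧ (¬b ∨ ¬¬(¬¬¬e ∧ ¬b ∨ ¬¬¬e))   [absorption]
= ¬¬(¬d ∨ ¬d ∧ ¬b) ∧ (¬b ∨ ¬¬¬¬¬e)   [absorption]
= (¬d ∨ ¬d ∧ ¬b) ∧ (¬b ∨ ¬¬¬¬¬e)   [double negation]
= (¬d ∨ ¬d ∧ ¬b) ∧ (¬b ∨ ¬¬¬e)   [double negation]
= ¬d ∧ (¬b ∨ ¬¬¬e)   [absorption]
= ¬d ∧ (¬b ∨ ¬e)   [double negation]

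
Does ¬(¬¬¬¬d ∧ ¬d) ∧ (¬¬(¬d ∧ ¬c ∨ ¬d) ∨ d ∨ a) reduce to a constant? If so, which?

¬(¬¬¬¬d ∧ ¬d) ∧ (¬¬(¬d ∧ ¬c ∨ ¬d) ∨ d ∨ a)
= ¬(¬¬¬¬d ∧ ¬d) ∧ (¬¬¬d ∨ d ∨ a)   — absorption
= (¬¬¬d ∨ d) ∧ (¬¬¬d ∨ d ∨ a)   — De Morgan
= ¬¬¬d ∨ d   — absorption
= ¬d ∨ d   — double negation
= True   — complement

yes, True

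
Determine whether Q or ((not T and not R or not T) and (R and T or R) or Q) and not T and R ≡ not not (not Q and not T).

No

E1: Q or ((not T and not R or not T) and (R and T or R) or Q) and not T and R
    = Q or ((not T and not R or not T) and R or Q) and not T and R   — absorption
    = Q or (not T and R or Q) and not T and R   — absorption
    = Q or not T and R   — absorption
E2: not not (not Q and not T)
    = not Q and not T   — double negation
These differ: at Q=1, R=0, T=0, E1 = 1 but E2 = 0.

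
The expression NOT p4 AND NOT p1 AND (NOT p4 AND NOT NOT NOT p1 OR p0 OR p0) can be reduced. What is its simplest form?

NOT p4 AND NOT p1 AND (NOT p4 AND NOT NOT NOT p1 OR p0 OR p0)
= NOT p4 AND NOT p1 AND (NOT p4 AND NOT NOT NOT p1 OR p0)   [idempotence]
= NOT p4 AND NOT p1 AND (NOT p4 AND NOT p1 OR p0)   [double negation]
= NOT p4 AND NOT p1   [absorption]

NOT p4 AND NOT p1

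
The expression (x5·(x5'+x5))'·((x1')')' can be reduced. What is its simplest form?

x5'·x1'

(x5·(x5'+x5))'·((x1')')'
= x5'·((x1')')'
= x5'·x1'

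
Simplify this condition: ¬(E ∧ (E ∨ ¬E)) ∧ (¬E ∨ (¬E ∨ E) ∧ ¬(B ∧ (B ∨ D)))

¬(E ∧ (E ∨ ¬E)) ∧ (¬E ∨ (¬E ∨ E) ∧ ¬(B ∧ (B ∨ D)))
= ¬(E ∧ (E ∨ ¬E)) ∧ (¬E ∨ (¬E ∨ E) ∧ ¬B)   — absorption
= ¬(E ∧ (E ∨ ¬E)) ∧ (¬E ∨ ¬B)   — complement / identity
= ¬E ∧ (¬E ∨ ¬B)   — complement / identity
= ¬E   — absorption

¬E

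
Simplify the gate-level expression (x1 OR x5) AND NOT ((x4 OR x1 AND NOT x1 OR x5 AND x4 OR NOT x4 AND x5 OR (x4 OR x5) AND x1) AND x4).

(x1 OR x5) AND NOT ((x4 OR x1 AND NOT x1 OR x5 AND x4 OR NOT x4 AND x5 OR (x4 OR x5) AND x1) AND x4)
= (x1 OR x5) AND NOT ((x4 OR x1 AND NOT x1 OR x5 OR (x4 OR x5) AND x1) AND x4)   — distribution
= (x1 OR x5) AND NOT ((x4 OR x5 OR (x4 OR x5) AND x1) AND x4)   — complement / identity
= (x1 OR x5) AND NOT ((x4 OR x5) AND x4)   — absorption
= (x1 OR x5) AND NOT x4   — absorption

(x1 OR x5) AND NOT x4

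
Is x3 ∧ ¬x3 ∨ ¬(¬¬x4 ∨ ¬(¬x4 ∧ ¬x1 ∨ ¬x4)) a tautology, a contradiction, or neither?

x3 ∧ ¬x3 ∨ ¬(¬¬x4 ∨ ¬(¬x4 ∧ ¬x1 ∨ ¬x4))
= x3 ∧ ¬x3 ∨ ¬x4 ∧ (¬x4 ∧ ¬x1 ∨ ¬x4)   [De Morgan]
= ¬x4 ∧ (¬x4 ∧ ¬x1 ∨ ¬x4)   [complement / identity]
= ¬x4 ∧ ¬x4   [absorption]
= ¬x4   [idempotence]
This depends on x4, so it is not a constant.

neither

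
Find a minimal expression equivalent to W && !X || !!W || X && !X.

W

W && !X || !!W || X && !X
= W && !X || W || X && !X   — double negation
= W && !X || W   — complement / identity
= W   — absorption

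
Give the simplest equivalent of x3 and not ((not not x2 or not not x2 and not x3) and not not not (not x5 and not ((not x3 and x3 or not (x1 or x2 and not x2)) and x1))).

x3 and not ((not not x2 or not not x2 and not x3) and not not not (not x5 and not ((not x3 and x3 or not (x1 or x2 and not x2)) and x1)))
= x3 and not (not not x2 and not not not (not x5 and not ((not x3 and x3 or not (x1 or x2 and not x2)) and x1)))
= x3 and not (not not x2 and not not (x5 or (not x3 and x3 or not (x1 or x2 and not x2)) and x1))
= x3 and not (not not x2 and not not (x5 or (not x3 and x3 or not x1) and x1))
= x3 and not (not not x2 and not not (x5 or not x1 and x1))
= x3 and not (not not x2 and not not x5)
= x3 and (not x2 or not x5)

x3 and (not x2 or not x5)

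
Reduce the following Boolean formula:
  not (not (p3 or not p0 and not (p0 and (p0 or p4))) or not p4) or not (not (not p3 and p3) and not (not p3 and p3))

not (not (p3 or not p0 and not (p0 and (p0 or p4))) or not p4) or not (not (not p3 and p3) and not (not p3 and p3))
= not (not (p3 or not p0 and not (p0 and (p0 or p4))) or not p4) or not p3 and p3 or not p3 and p3
= not (not (p3 or not p0 and not (p0 and (p0 or p4))) or not p4) or not p3 and p3
= (p3 or not p0 and not (p0 and (p0 or p4))) and p4 or not p3 and p3
= (p3 or not p0 and not p0) and p4 or not p3 and p3
= (p3 or not p0) and p4 or not p3 and p3
= (p3 or not p0) and p4

(p3 or not p0) and p4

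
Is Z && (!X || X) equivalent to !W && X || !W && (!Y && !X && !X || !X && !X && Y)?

E1: Z && (!X || X)
    = Z   (complement / identity)
E2: !W && X || !W && (!Y && !X && !X || !X && !X && Y)
    = !W && X || !W && !X && !X   (distribution)
    = !W && X || !W && !X   (idempotence)
    = !W   (distribution)
These differ: at W=0, X=0, Y=0, Z=0, E1 = 0 but E2 = 1.

No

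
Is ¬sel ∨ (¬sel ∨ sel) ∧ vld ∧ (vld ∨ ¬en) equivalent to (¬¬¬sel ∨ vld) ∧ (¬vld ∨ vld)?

E1: ¬sel ∨ (¬sel ∨ sel) ∧ vld ∧ (vld ∨ ¬en)
    = ¬sel ∨ vld ∧ (vld ∨ ¬en)   [complement / identity]
    = ¬sel ∨ vld   [absorption]
E2: (¬¬¬sel ∨ vld) ∧ (¬vld ∨ vld)
    = ¬¬¬sel ∨ vld   [complement / identity]
    = ¬sel ∨ vld   [double negation]
Both reduce to ¬sel ∨ vld, so they are equivalent.

Yes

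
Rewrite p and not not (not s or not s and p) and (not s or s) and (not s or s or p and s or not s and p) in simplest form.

p and not not (not s or not s and p) and (not s or s) and (not s or s or p and s or not s and p)
= p and not not (not s or not s and p) and (not s or s) and (not s or s or p)
= p and not not not s and (not s or s) and (not s or s or p)
= p and not not not s and (not s or s)
= p and not s and (not s or s)
= p and not s

p and not s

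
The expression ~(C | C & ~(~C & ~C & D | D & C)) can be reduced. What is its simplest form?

~C

~(C | C & ~(~C & ~C & D | D & C))
= ~(C | C & ~(~C & D | D & C))
= ~(C | C & ~D)
= ~C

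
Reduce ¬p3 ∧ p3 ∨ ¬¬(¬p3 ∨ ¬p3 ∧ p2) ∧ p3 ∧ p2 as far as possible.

False

¬p3 ∧ p3 ∨ ¬¬(¬p3 ∨ ¬p3 ∧ p2) ∧ p3 ∧ p2
= ¬p3 ∧ p3 ∨ ¬¬¬p3 ∧ p3 ∧ p2
= ¬p3 ∧ p3 ∨ ¬p3 ∧ p3 ∧ p2
= ¬p3 ∧ p3
= False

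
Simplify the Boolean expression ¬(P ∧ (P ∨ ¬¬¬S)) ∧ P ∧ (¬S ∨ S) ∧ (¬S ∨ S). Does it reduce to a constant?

¬(P ∧ (P ∨ ¬¬¬S)) ∧ P ∧ (¬S ∨ S) ∧ (¬S ∨ S)
= ¬(P ∧ (P ∨ ¬S)) ∧ P ∧ (¬S ∨ S) ∧ (¬S ∨ S)   [double negation]
= ¬(P ∧ (P ∨ ¬S)) ∧ P ∧ (¬S ∨ S)   [complement / identity]
= ¬P ∧ P ∧ (¬S ∨ S)   [absorption]
= ¬P ∧ P   [complement / identity]
= False   [complement]

False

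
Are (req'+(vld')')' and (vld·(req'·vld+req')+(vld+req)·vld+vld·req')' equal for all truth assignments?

No

E1: (req'+(vld')')'
    = req·vld'   — De Morgan
E2: (vld·(req'·vld+req')+(vld+req)·vld+vld·req')'
    = (vld·req'+(vld+req)·vld+vld·req')'   — absorption
    = (vld·req'+vld+vld·req')'   — absorption
    = (vld+vld·req')'   — absorption
    = vld'   — absorption
These differ: at req=0, vld=0, E1 = 0 but E2 = 1.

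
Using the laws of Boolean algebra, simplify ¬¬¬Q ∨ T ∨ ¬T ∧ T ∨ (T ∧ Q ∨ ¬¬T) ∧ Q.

¬¬¬Q ∨ T ∨ ¬T ∧ T ∨ (T ∧ Q ∨ ¬¬T) ∧ Q
= ¬¬¬Q ∨ T ∨ ¬T ∧ T ∨ (T ∧ Q ∨ T) ∧ Q   [double negation]
= ¬¬¬Q ∨ T ∨ ¬T ∧ T ∨ T ∧ Q   [absorption]
= ¬¬¬Q ∨ T ∨ T ∧ Q   [complement / identity]
= ¬Q ∨ T ∨ T ∧ Q   [double negation]
= ¬Q ∨ T   [absorption]

¬Q ∨ T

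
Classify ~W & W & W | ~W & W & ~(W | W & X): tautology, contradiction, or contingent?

~W & W & W | ~W & W & ~(W | W & X)
= ~W & W & W | ~W & W & ~W   (absorption)
= ~W & W   (distribution)
= 0   (complement)

contradiction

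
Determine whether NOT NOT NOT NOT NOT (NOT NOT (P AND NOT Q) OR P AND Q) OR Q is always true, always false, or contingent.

NOT NOT NOT NOT NOT (NOT NOT (P AND NOT Q) OR P AND Q) OR Q
= NOT NOT NOT NOT NOT (P AND NOT Q OR P AND Q) OR Q
= NOT NOT NOT NOT NOT P OR Q
= NOT NOT NOT P OR Q
= NOT P OR Q
This depends on P, Q, so it is not a constant.

contingent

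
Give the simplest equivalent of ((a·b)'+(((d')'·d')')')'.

((a·b)'+(((d')'·d')')')'
= a·b·((d')'·d')'   (De Morgan)
= a·b·(d'+d)   (De Morgan)
= a·b   (complement / identity)

a·b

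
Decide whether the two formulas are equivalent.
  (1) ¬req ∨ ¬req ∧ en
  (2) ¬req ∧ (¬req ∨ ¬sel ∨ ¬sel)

Yes

E1: ¬req ∨ ¬req ∧ en
    = ¬req
E2: ¬req ∧ (¬req ∨ ¬sel ∨ ¬sel)
    = ¬req ∧ (¬req ∨ ¬sel)
    = ¬req
Both reduce to ¬req, so they are equivalent.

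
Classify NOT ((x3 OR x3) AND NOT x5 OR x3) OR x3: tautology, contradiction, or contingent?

tautology

NOT ((x3 OR x3) AND NOT x5 OR x3) OR x3
= NOT (x3 AND NOT x5 OR x3) OR x3   [idempotence]
= NOT x3 OR x3   [absorption]
= TRUE   [complement]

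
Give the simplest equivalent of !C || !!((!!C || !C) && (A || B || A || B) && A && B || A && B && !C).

!C || A && B

!C || !!((!!C || !C) && (A || B || A || B) && A && B || A && B && !C)
= !C || !!((!!C || !C) && (A || B) && A && B || A && B && !C)   (idempotence)
= !C || !!((C || !C) && (A || B) && A && B || A && B && !C)   (double negation)
= !C || !!((C || !C) && A && B || A && B && !C)   (absorption)
= !C || (C || !C) && A && B || A && B && !C   (double negation)
= !C || A && B || A && B && !C   (complement / identity)
= !C || A && B   (absorption)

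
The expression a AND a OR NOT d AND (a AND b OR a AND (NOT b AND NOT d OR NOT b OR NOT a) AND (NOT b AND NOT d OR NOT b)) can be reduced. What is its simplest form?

a

a AND a OR NOT d AND (a AND b OR a AND (NOT b AND NOT d OR NOT b OR NOT a) AND (NOT b AND NOT d OR NOT b))
= a AND a OR NOT d AND (a AND b OR a AND (NOT b AND NOT d OR NOT b))   — absorption
= a AND a OR NOT d AND (a AND b OR a AND NOT b)   — absorption
= a AND a OR NOT d AND a   — distribution
= (a OR NOT d) AND a   — distribution
= a   — absorption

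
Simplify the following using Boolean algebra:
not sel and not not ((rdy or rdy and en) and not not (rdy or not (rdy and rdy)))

not sel and rdy

not sel and not not ((rdy or rdy and en) and not not (rdy or not (rdy and rdy)))
= not sel and (rdy or rdy and en) and not not (rdy or not (rdy and rdy))   (double negation)
= not sel and (rdy or rdy and en) and (rdy or not (rdy and rdy))   (double negation)
= not sel and (rdy or rdy and en) and (rdy or not rdy)   (idempotence)
= not sel and rdy and (rdy or not rdy)   (absorption)
= not sel and rdy   (complement / identity)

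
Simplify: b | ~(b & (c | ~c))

b | ~(b & (c | ~c))
= b | ~b
= 1

1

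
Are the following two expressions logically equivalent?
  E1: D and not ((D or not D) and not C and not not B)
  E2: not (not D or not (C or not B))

E1: D and not ((D or not D) and not C and not not B)
    = D and not (not C and not not B)   (complement / identity)
    = D and (C or not B)   (De Morgan)
E2: not (not D or not (C or not B))
    = D and (C or not B)   (De Morgan)
Both reduce to D and (C or not B), so they are equivalent.

Yes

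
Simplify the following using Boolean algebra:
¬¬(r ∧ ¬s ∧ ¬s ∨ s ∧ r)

¬¬(r ∧ ¬s ∧ ¬s ∨ s ∧ r)
= ¬¬(r ∧ ¬s ∨ s ∧ r)   (idempotence)
= ¬¬r   (distribution)
= r   (double negation)

r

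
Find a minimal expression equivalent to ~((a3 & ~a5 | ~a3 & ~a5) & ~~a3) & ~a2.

(a5 | ~a3) & ~a2

~((a3 & ~a5 | ~a3 & ~a5) & ~~a3) & ~a2
= ~(~a5 & ~~a3) & ~a2   — distribution
= (a5 | ~a3) & ~a2   — De Morgan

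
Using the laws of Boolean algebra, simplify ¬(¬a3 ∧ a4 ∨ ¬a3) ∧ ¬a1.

¬(¬a3 ∧ a4 ∨ ¬a3) ∧ ¬a1
= ¬¬a3 ∧ ¬a1   [absorption]
= a3 ∧ ¬a1   [double negation]

a3 ∧ ¬a1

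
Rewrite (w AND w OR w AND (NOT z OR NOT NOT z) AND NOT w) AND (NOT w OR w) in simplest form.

(w AND w OR w AND (NOT z OR NOT NOT z) AND NOT w) AND (NOT w OR w)
= (w AND w OR w AND (NOT z OR z) AND NOT w) AND (NOT w OR w)   [double negation]
= (w AND w OR w AND NOT w) AND (NOT w OR w)   [complement / identity]
= w AND (NOT w OR w)   [distribution]
= w   [complement / identity]

w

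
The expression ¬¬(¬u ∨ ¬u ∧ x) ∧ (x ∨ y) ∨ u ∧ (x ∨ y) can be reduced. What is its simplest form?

¬¬(¬u ∨ ¬u ∧ x) ∧ (x ∨ y) ∨ u ∧ (x ∨ y)
= (¬¬(¬u ∨ ¬u ∧ x) ∨ u) ∧ (x ∨ y)   (distribution)
= (¬¬¬u ∨ u) ∧ (x ∨ y)   (absorption)
= (¬u ∨ u) ∧ (x ∨ y)   (double negation)
= x ∨ y   (complement / identity)

x ∨ y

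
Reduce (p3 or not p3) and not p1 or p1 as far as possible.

(p3 or not p3) and not p1 or p1
= not p1 or p1
= True

True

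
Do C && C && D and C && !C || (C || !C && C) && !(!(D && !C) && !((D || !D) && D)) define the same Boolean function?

Yes

E1: C && C && D
    = C && D   [idempotence]
E2: C && !C || (C || !C && C) && !(!(D && !C) && !((D || !D) && D))
    = C && !C || (C || !C && C) && !(!(D && !C) && !D)   [complement / identity]
    = C && !C || (C || !C && C) && (D && !C || D)   [De Morgan]
    = C && !C || (C || !C && C) && D   [absorption]
    = C && !C || C && D   [complement / identity]
    = C && D   [complement / identity]
Both reduce to C && D, so they are equivalent.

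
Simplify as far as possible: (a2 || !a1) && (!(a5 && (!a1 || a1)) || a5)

(a2 || !a1) && (!(a5 && (!a1 || a1)) || a5)
= (a2 || !a1) && (!a5 || a5)   (complement / identity)
= a2 || !a1   (complement / identity)

a2 || !a1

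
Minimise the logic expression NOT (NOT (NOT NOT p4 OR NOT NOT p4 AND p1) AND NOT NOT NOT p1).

p4 OR p1

NOT (NOT (NOT NOT p4 OR NOT NOT p4 AND p1) AND NOT NOT NOT p1)
= NOT (NOT (NOT NOT p4 OR NOT NOT p4 AND p1) AND NOT p1)
= NOT (NOT NOT NOT p4 AND NOT p1)
= NOT (NOT p4 AND NOT p1)
= p4 OR p1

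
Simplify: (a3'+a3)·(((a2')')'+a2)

(a3'+a3)·(((a2')')'+a2)
= ((a2')')'+a2   [complement / identity]
= a2'+a2   [double negation]
= 1   [complement]

1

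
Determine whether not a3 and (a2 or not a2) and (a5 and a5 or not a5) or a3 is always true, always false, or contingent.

always true

not a3 and (a2 or not a2) and (a5 and a5 or not a5) or a3
= not a3 and (a2 or not a2) and (a5 or not a5) or a3   — idempotence
= not a3 and (a5 or not a5) or a3   — complement / identity
= not a3 or a3   — complement / identity
= True   — complement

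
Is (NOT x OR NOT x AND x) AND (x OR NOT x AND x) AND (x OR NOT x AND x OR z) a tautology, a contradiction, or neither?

(NOT x OR NOT x AND x) AND (x OR NOT x AND x) AND (x OR NOT x AND x OR z)
= (NOT x OR NOT x AND x) AND (x OR NOT x AND x)   (absorption)
= NOT x AND x OR NOT x AND x   (distribution)
= NOT x AND x   (idempotence)
= FALSE   (complement)

contradiction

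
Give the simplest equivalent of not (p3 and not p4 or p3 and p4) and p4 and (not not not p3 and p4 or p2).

not p3 and p4

not (p3 and not p4 or p3 and p4) and p4 and (not not not p3 and p4 or p2)
= not p3 and p4 and (not not not p3 and p4 or p2)
= not p3 and p4 and (not p3 and p4 or p2)
= not p3 and p4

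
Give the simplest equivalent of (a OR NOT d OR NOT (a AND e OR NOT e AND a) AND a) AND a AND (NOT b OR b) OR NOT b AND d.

a OR NOT b AND d

(a OR NOT d OR NOT (a AND e OR NOT e AND a) AND a) AND a AND (NOT b OR b) OR NOT b AND d
= (a OR NOT d OR NOT a AND a) AND a AND (NOT b OR b) OR NOT b AND d   — distribution
= (a OR NOT d OR NOT a AND a) AND a OR NOT b AND d   — complement / identity
= (a OR NOT d) AND a OR NOT b AND d   — complement / identity
= a OR NOT b AND d   — absorption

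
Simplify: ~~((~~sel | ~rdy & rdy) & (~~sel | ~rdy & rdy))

sel

~~((~~sel | ~rdy & rdy) & (~~sel | ~rdy & rdy))
= ~~(~~sel | ~rdy & rdy)
= ~~~~sel
= ~~sel
= sel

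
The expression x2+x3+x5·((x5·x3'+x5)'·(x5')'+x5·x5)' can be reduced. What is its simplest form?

x2+x3

x2+x3+x5·((x5·x3'+x5)'·(x5')'+x5·x5)'
= x2+x3+x5·(x5'·(x5')'+x5·x5)'   [absorption]
= x2+x3+x5·(x5'·x5+x5·x5)'   [double negation]
= x2+x3+x5·x5'   [distribution]
= x2+x3   [complement / identity]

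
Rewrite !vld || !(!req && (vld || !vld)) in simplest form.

!vld || !(!req && (vld || !vld))
= !vld || !!req   — complement / identity
= !vld || req   — double negation

!vld || req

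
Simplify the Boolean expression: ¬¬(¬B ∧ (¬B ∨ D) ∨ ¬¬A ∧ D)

¬B ∨ A ∧ D

¬¬(¬B ∧ (¬B ∨ D) ∨ ¬¬A ∧ D)
= ¬¬(¬B ∨ ¬¬A ∧ D)   [absorption]
= ¬B ∨ ¬¬A ∧ D   [double negation]
= ¬B ∨ A ∧ D   [double negation]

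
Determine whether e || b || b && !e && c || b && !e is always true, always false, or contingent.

e || b || b && !e && c || b && !e
= e || b || b && !e
= e || b
This depends on b, e, so it is not a constant.

contingent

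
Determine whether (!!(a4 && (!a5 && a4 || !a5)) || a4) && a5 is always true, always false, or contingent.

contingent

(!!(a4 && (!a5 && a4 || !a5)) || a4) && a5
= (!!(a4 && !a5) || a4) && a5   (absorption)
= (a4 && !a5 || a4) && a5   (double negation)
= a4 && a5   (absorption)
This depends on a4, a5, so it is not a constant.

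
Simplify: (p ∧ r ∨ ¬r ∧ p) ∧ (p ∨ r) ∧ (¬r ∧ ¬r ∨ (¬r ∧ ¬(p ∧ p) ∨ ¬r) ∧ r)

(p ∧ r ∨ ¬r ∧ p) ∧ (p ∨ r) ∧ (¬r ∧ ¬r ∨ (¬r ∧ ¬(p ∧ p) ∨ ¬r) ∧ r)
= (p ∧ r ∨ ¬r ∧ p) ∧ (p ∨ r) ∧ (¬r ∧ ¬r ∨ (¬r ∧ ¬p ∨ ¬r) ∧ r)
= (p ∧ r ∨ ¬r ∧ p) ∧ (p ∨ r) ∧ (¬r ∧ ¬r ∨ ¬r ∧ r)
= p ∧ (p ∨ r) ∧ (¬r ∧ ¬r ∨ ¬r ∧ r)
= p ∧ (p ∨ r) ∧ ¬r
= p ∧ ¬r

p ∧ ¬r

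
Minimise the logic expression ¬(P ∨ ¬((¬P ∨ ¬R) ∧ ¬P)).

¬P

¬(P ∨ ¬((¬P ∨ ¬R) ∧ ¬P))
= ¬(P ∨ ¬¬P)   (absorption)
= ¬(P ∨ P)   (double negation)
= ¬P   (idempotence)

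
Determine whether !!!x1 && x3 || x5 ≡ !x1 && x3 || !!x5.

E1: !!!x1 && x3 || x5
    = !x1 && x3 || x5   — double negation
E2: !x1 && x3 || !!x5
    = !x1 && x3 || x5   — double negation
Both reduce to !x1 && x3 || x5, so they are equivalent.

Yes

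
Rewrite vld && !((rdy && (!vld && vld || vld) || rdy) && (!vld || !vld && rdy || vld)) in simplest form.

vld && !rdy

vld && !((rdy && (!vld && vld || vld) || rdy) && (!vld || !vld && rdy || vld))
= vld && !((rdy && (!vld && vld || vld) || rdy) && (!vld || vld))   [absorption]
= vld && !(rdy && (!vld && vld || vld) || rdy)   [complement / identity]
= vld && !(rdy && vld || rdy)   [complement / identity]
= vld && !rdy   [absorption]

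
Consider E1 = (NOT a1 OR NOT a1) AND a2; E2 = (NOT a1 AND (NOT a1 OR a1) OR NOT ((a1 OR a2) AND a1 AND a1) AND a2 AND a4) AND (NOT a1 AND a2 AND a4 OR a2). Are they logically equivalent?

E1: (NOT a1 OR NOT a1) AND a2
    = NOT a1 AND a2   (idempotence)
E2: (NOT a1 AND (NOT a1 OR a1) OR NOT ((a1 OR a2) AND a1 AND a1) AND a2 AND a4) AND (NOT a1 AND a2 AND a4 OR a2)
    = (NOT a1 AND (NOT a1 OR a1) OR NOT ((a1 OR a2) AND a1) AND a2 AND a4) AND (NOT a1 AND a2 AND a4 OR a2)   (idempotence)
    = (NOT a1 AND (NOT a1 OR a1) OR NOT a1 AND a2 AND a4) AND (NOT a1 AND a2 AND a4 OR a2)   (absorption)
    = (NOT a1 OR NOT a1 AND a2 AND a4) AND (NOT a1 AND a2 AND a4 OR a2)   (complement / identity)
    = NOT a1 AND a2 AND a4 OR NOT a1 AND a2   (distribution)
    = NOT a1 AND a2   (absorption)
Both reduce to NOT a1 AND a2, so they are equivalent.

Yes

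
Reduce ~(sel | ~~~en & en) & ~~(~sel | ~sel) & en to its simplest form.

~(sel | ~~~en & en) & ~~(~sel | ~sel) & en
= ~(sel | ~en & en) & ~~(~sel | ~sel) & en
= ~sel & ~~(~sel | ~sel) & en
= ~sel & ~~~sel & en
= ~sel & ~sel & en
= ~sel & en

~sel & en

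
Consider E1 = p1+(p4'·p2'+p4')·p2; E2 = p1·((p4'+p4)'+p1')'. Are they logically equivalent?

No

E1: p1+(p4'·p2'+p4')·p2
    = p1+p4'·p2   [absorption]
E2: p1·((p4'+p4)'+p1')'
    = p1·(p4'+p4)·p1   [De Morgan]
    = p1·p1   [complement / identity]
    = p1   [idempotence]
These differ: at p1=0, p2=1, p4=0, E1 = 1 but E2 = 0.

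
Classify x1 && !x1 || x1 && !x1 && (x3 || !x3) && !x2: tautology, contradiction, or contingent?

x1 && !x1 || x1 && !x1 && (x3 || !x3) && !x2
= x1 && !x1 || x1 && !x1 && !x2   [complement / identity]
= x1 && !x1   [absorption]
= false   [complement]

contradiction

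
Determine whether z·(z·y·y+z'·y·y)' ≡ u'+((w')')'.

No

E1: z·(z·y·y+z'·y·y)'
    = z·(y·y)'   (distribution)
    = z·y'   (idempotence)
E2: u'+((w')')'
    = u'+w'   (double negation)
These differ: at u=0, w=0, y=1, z=0, E1 = 0 but E2 = 1.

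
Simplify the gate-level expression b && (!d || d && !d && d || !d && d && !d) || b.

b

b && (!d || d && !d && d || !d && d && !d) || b
= b && (!d || !d && d) || b   (distribution)
= b && !d || b   (complement / identity)
= b   (absorption)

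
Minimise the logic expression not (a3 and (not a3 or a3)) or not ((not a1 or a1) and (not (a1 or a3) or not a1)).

not a3 or a1

not (a3 and (not a3 or a3)) or not ((not a1 or a1) and (not (a1 or a3) or not a1))
= not (a3 and (not a3 or a3)) or not (not (a1 or a3) or not a1)   [complement / identity]
= not (a3 and (not a3 or a3)) or (a1 or a3) and a1   [De Morgan]
= not (a3 and (not a3 or a3)) or a1   [absorption]
= not a3 or a1   [complement / identity]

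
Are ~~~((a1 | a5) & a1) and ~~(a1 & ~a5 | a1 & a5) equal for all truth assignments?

No

E1: ~~~((a1 | a5) & a1)
    = ~~~a1
    = ~a1
E2: ~~(a1 & ~a5 | a1 & a5)
    = a1 & ~a5 | a1 & a5
    = a1
These differ: at a1=0, a5=0, E1 = 1 but E2 = 0.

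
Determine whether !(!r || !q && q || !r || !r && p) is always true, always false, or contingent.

contingent

!(!r || !q && q || !r || !r && p)
= !(!r || !q && q || !r)   — absorption
= !(!r || !r)   — complement / identity
= r && r   — De Morgan
= r   — idempotence
This depends on r, so it is not a constant.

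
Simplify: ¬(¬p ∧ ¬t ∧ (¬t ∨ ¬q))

¬(¬p ∧ ¬t ∧ (¬t ∨ ¬q))
= ¬(¬p ∧ ¬t)   [absorption]
= p ∨ t   [De Morgan]

p ∨ t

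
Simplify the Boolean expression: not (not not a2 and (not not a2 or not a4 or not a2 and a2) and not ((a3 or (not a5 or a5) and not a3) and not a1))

not (not not a2 and (not not a2 or not a4 or not a2 and a2) and not ((a3 or (not a5 or a5) and not a3) and not a1))
= not (not not a2 and (not not a2 or not a4) and not ((a3 or (not a5 or a5) and not a3) and not a1))   (complement / identity)
= not (not not a2 and (not not a2 or not a4) and not ((a3 or not a3) and not a1))   (complement / identity)
= not (not not a2 and not ((a3 or not a3) and not a1))   (absorption)
= not a2 or (a3 or not a3) and not a1   (De Morgan)
= not a2 or not a1   (complement / identity)

not a2 or not a1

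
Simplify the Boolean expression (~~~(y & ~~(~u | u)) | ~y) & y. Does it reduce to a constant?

(~~~(y & ~~(~u | u)) | ~y) & y
= (~~~(y & (~u | u)) | ~y) & y   (double negation)
= (~~~y | ~y) & y   (complement / identity)
= (~y | ~y) & y   (double negation)
= ~y & y   (idempotence)
= 0   (complement)

0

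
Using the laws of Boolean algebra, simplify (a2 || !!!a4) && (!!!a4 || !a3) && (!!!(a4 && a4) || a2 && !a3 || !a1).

!a4 || a2 && !a3

(a2 || !!!a4) && (!!!a4 || !a3) && (!!!(a4 && a4) || a2 && !a3 || !a1)
= (a2 || !!!a4) && (!!!a4 || !a3) && (!!!a4 || a2 && !a3 || !a1)
= (!!!a4 || a2 && !a3) && (!!!a4 || a2 && !a3 || !a1)
= !!!a4 || a2 && !a3
= !a4 || a2 && !a3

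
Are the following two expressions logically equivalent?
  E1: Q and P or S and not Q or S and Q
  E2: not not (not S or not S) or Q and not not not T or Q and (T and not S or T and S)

No

E1: Q and P or S and not Q or S and Q
    = Q and P or S
E2: not not (not S or not S) or Q and not not not T or Q and (T and not S or T and S)
    = not not (not S or not S) or Q and not not not T or Q and T
    = not not (not S or not S) or Q and not T or Q and T
    = not not not S or Q and not T or Q and T
    = not not not S or Q
    = not S or Q
These differ: at P=1, Q=0, S=0, T=0, E1 = 0 but E2 = 1.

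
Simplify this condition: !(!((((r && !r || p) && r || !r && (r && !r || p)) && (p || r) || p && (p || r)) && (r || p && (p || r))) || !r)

!(!((((r && !r || p) && r || !r && (r && !r || p)) && (p || r) || p && (p || r)) && (r || p && (p || r))) || !r)
= !(!(((r && !r || p) && (p || r) || p && (p || r)) && (r || p && (p || r))) || !r)
= !(!((p && (p || r) || p && (p || r)) && (r || p && (p || r))) || !r)
= !(!(p && (p || r) && r || p && (p || r)) || !r)
= !(!(p && (p || r)) || !r)
= !(!p || !r)
= p && r

p && r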